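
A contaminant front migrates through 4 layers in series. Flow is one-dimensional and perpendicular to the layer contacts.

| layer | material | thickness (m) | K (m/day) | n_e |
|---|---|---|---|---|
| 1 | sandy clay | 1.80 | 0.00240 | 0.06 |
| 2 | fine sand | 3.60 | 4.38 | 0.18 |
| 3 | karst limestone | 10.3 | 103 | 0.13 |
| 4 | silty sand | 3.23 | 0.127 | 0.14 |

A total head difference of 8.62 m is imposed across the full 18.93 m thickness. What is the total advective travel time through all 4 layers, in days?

With flow normal to the layers, continuity requires the same specific discharge q through every layer.
Σ(b_i/K_i) = 1.80/0.00240 + 3.60/4.38 + 10.3/103 + 3.23/0.127 = 776.4 d.
q = Δh / Σ(b_i/K_i) = 8.62 / 776.4 = 0.01110 m/day.
In each layer the seepage velocity is v_i = q/n_i, so the layer transit time is t_i = b_i·n_i / q:
  layer 1 (sandy clay): t_1 = 1.80 × 0.06 / 0.01110 = 9.727 d
  layer 2 (fine sand): t_2 = 3.60 × 0.18 / 0.01110 = 58.36 d
  layer 3 (karst limestone): t_3 = 10.3 × 0.13 / 0.01110 = 120.6 d
  layer 4 (silty sand): t_4 = 3.23 × 0.14 / 0.01110 = 40.73 d
Total t = Σ t_i = 229.4 days.

229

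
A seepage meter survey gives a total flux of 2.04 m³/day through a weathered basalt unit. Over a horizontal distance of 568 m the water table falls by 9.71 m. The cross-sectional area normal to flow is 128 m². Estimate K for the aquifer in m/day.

0.932

Hydraulic gradient i = Δh / L = 9.71 / 568 = 0.01710.
From Q = K·A·i, K = Q / (A·i) = 2.04 / (128.0 × 0.01710) = 0.9323 m/day.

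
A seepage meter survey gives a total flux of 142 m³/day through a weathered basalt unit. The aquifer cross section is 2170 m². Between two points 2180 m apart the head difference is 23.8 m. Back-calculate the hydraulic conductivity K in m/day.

Hydraulic gradient i = Δh / L = 23.8 / 2180 = 0.01092.
From Q = K·A·i, K = Q / (A·i) = 142 / (2170 × 0.01092) = 5.994 m/day.

5.99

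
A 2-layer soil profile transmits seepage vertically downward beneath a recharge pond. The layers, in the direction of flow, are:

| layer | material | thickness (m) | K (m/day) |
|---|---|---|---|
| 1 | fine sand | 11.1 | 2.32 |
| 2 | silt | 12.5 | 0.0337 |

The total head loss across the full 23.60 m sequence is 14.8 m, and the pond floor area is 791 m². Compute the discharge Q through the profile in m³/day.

31.2

Flow is perpendicular to layering, so the layers act in series and the equivalent K is the thickness-weighted harmonic mean.
Total thickness L = 11.1 + 12.5 = 23.60 m.
Σ(b_i/K_i) = 11.1/2.32 + 12.5/0.0337 = 375.7 d.
K_eq = L / Σ(b_i/K_i) = 23.60 / 375.7 = 0.06282 m/day.
Q = K_eq · A · (Δh/L) = 0.06282 × 791 × (14.8/23.60) = 31.16 m³/day.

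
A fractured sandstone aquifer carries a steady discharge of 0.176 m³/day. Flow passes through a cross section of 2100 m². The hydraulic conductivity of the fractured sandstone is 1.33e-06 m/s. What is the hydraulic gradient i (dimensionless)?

0.000729

Convert K: 1.33e-06 m/s × 86400 = 0.1149 m/day.
From Q = K·A·i, i = Q / (K·A) = 0.176 / (0.1149 × 2100) = 0.0007293.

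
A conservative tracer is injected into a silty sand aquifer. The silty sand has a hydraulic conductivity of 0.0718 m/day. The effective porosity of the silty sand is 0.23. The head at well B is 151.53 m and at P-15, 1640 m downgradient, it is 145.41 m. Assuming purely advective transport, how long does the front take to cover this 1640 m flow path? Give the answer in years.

3850

Hydraulic gradient i = (151.53 − 145.41) / 1640 = 6.12 / 1640 = 0.003732.
Darcy flux q = K · i = 0.07180 × 0.003732 = 0.0002679 m/day.
Seepage velocity v = q / n_e = 0.0002679 / 0.23 = 0.001165 m/day.
Travel time t = L / v = 1640 / 0.001165 = 1.408e+06 days = 3854 years.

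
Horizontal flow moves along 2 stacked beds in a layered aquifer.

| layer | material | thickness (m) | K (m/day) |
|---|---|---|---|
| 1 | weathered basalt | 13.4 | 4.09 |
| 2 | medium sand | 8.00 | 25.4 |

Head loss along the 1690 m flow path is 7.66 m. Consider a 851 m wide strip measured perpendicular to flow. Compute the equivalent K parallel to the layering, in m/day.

12.1

Flow is parallel to layering, so each bed carries its own Darcy discharge and the transmissivities add.
Σ(K_i·b_i) = 4.09×13.4 + 25.4×8.00 = 258.0 m²/day.
Total thickness b = 21.40 m, so K_eq = Σ(K_i·b_i)/b = 12.06 m/day.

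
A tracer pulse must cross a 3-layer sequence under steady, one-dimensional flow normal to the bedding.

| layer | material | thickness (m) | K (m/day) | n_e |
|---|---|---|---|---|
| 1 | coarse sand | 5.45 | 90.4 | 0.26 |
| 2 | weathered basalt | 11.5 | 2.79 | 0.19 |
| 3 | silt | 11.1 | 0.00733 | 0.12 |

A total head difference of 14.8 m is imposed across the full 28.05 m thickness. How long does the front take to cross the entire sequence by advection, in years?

1.39

With flow normal to the layers, continuity requires the same specific discharge q through every layer.
Σ(b_i/K_i) = 5.45/90.4 + 11.5/2.79 + 11.1/0.00733 = 1519 d.
q = Δh / Σ(b_i/K_i) = 14.8 / 1519 = 0.009746 m/day.
In each layer the seepage velocity is v_i = q/n_i, so the layer transit time is t_i = b_i·n_i / q:
  layer 1 (coarse sand): t_1 = 5.45 × 0.26 / 0.009746 = 145.4 d
  layer 2 (weathered basalt): t_2 = 11.5 × 0.19 / 0.009746 = 224.2 d
  layer 3 (silt): t_3 = 11.1 × 0.12 / 0.009746 = 136.7 d
Total t = Σ t_i = 506.2 days = 1.386 years.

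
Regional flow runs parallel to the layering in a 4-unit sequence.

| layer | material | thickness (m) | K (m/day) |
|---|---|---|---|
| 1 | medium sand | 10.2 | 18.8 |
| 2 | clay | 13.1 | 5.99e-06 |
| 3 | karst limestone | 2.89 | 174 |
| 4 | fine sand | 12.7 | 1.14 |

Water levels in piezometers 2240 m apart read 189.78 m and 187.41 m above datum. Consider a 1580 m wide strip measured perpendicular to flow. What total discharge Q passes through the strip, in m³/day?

Flow is parallel to layering, so each bed carries its own Darcy discharge and the transmissivities add.
Σ(K_i·b_i) = 18.8×10.2 + 5.99e-06×13.1 + 174×2.89 + 1.14×12.7 = 709.1 m²/day.
Hydraulic gradient i = (189.78 − 187.41) / 2240 = 2.37 / 2240 = 0.001058.
Q = Σ(K_i·b_i) · W · i = 709.1 × 1580 × 0.001058 = 1185 m³/day.

1190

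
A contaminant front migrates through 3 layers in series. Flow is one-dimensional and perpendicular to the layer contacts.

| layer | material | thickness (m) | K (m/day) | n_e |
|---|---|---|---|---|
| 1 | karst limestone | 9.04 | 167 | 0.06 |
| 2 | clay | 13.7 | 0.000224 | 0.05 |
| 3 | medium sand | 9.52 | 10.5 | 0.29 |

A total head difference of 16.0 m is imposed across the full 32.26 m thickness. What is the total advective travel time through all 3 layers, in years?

With flow normal to the layers, continuity requires the same specific discharge q through every layer.
Σ(b_i/K_i) = 9.04/167 + 13.7/0.000224 + 9.52/10.5 = 61162 d.
q = Δh / Σ(b_i/K_i) = 16.0 / 61162 = 0.0002616 m/day.
In each layer the seepage velocity is v_i = q/n_i, so the layer transit time is t_i = b_i·n_i / q:
  layer 1 (karst limestone): t_1 = 9.04 × 0.06 / 0.0002616 = 2073 d
  layer 2 (clay): t_2 = 13.7 × 0.05 / 0.0002616 = 2618 d
  layer 3 (medium sand): t_3 = 9.52 × 0.29 / 0.0002616 = 10553 d
Total t = Σ t_i = 15245 days = 41.74 years.

41.7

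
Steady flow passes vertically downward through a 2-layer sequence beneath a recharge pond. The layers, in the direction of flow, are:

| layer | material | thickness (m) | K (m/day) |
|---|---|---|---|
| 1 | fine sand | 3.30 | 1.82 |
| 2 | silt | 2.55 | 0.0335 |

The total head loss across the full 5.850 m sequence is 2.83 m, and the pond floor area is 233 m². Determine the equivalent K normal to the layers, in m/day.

0.0751

Flow is perpendicular to layering, so the layers act in series and the equivalent K is the thickness-weighted harmonic mean.
Total thickness L = 3.30 + 2.55 = 5.850 m.
Σ(b_i/K_i) = 3.30/1.82 + 2.55/0.0335 = 77.93 d.
K_eq = L / Σ(b_i/K_i) = 5.850 / 77.93 = 0.07506 m/day.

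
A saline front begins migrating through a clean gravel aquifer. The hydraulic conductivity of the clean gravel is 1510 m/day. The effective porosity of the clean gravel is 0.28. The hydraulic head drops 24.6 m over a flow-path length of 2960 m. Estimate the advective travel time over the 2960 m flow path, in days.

Hydraulic gradient i = Δh / L = 24.6 / 2960 = 0.008311.
Darcy flux q = K · i = 1510 × 0.008311 = 12.55 m/day.
Seepage velocity v = q / n_e = 12.55 / 0.28 = 44.82 m/day.
Travel time t = L / v = 2960 / 44.82 = 66.04 days.

66.0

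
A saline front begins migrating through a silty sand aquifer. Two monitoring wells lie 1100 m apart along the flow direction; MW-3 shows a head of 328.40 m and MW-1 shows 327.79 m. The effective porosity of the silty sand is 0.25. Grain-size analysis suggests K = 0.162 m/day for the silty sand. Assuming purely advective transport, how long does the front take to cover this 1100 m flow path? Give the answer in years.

8380

Hydraulic gradient i = (328.40 − 327.79) / 1100 = 0.61 / 1100 = 0.0005545.
Darcy flux q = K · i = 0.1620 × 0.0005545 = 8.984e-05 m/day.
Seepage velocity v = q / n_e = 8.984e-05 / 0.25 = 0.0003593 m/day.
Travel time t = L / v = 1100 / 0.0003593 = 3.061e+06 days = 8381 years.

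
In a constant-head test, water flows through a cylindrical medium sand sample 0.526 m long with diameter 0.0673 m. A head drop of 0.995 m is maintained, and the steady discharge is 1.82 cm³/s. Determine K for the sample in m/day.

Cross-sectional area A = π·(d/2)² = π × (0.0673/2)² = 0.003557 m².
Convert discharge: 1.82 cm³/s = 1.820e-06 m³/s.
Darcy's law rearranged: K = Q·L / (A·Δh) = 1.820e-06 × 0.526 / (0.003557 × 0.995) = 0.0002705 m/s = 23.37 m/day.

23.4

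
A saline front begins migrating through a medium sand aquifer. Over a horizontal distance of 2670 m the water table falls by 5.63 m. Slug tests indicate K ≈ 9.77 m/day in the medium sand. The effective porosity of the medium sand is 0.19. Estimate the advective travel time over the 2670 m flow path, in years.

67.4

Hydraulic gradient i = Δh / L = 5.63 / 2670 = 0.002109.
Darcy flux q = K · i = 9.770 × 0.002109 = 0.02060 m/day.
Seepage velocity v = q / n_e = 0.02060 / 0.19 = 0.1084 m/day.
Travel time t = L / v = 2670 / 0.1084 = 24625 days = 67.42 years.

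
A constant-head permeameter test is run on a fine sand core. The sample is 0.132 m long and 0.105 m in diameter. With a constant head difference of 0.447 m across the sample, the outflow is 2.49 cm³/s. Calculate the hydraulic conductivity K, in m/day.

7.34

Cross-sectional area A = π·(d/2)² = π × (0.105/2)² = 0.008659 m².
Convert discharge: 2.49 cm³/s = 2.490e-06 m³/s.
Darcy's law rearranged: K = Q·L / (A·Δh) = 2.490e-06 × 0.132 / (0.008659 × 0.447) = 8.492e-05 m/s = 7.337 m/day.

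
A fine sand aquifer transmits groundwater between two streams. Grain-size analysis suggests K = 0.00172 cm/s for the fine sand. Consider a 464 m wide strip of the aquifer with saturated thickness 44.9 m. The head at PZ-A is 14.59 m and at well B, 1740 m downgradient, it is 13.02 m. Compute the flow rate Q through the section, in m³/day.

27.9

Convert K: 0.00172 cm/s × 864 = 1.486 m/day.
Cross-sectional area A = 464 × 44.9 = 20834 m².
Hydraulic gradient i = (14.59 − 13.02) / 1740 = 1.57 / 1740 = 0.0009023.
Darcy's law: Q = K · A · i = 1.486 × 20834 × 0.0009023 = 27.94 m³/day.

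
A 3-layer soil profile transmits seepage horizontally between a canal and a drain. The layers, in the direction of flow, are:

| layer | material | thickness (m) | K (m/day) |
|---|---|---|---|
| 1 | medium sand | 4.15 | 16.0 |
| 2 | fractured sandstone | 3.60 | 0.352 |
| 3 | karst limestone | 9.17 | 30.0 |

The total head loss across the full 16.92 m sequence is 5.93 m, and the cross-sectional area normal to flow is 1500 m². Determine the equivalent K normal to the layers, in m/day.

Flow is perpendicular to layering, so the layers act in series and the equivalent K is the thickness-weighted harmonic mean.
Total thickness L = 4.15 + 3.60 + 9.17 = 16.92 m.
Σ(b_i/K_i) = 4.15/16.0 + 3.60/0.352 + 9.17/30.0 = 10.79 d.
K_eq = L / Σ(b_i/K_i) = 16.92 / 10.79 = 1.568 m/day.

1.57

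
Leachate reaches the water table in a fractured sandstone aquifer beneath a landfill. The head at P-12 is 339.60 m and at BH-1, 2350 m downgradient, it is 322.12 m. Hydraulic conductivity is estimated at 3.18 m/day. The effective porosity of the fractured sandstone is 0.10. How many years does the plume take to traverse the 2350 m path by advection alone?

27.2

Hydraulic gradient i = (339.60 − 322.12) / 2350 = 17.48 / 2350 = 0.007438.
Darcy flux q = K · i = 3.180 × 0.007438 = 0.02365 m/day.
Seepage velocity v = q / n_e = 0.02365 / 0.10 = 0.2365 m/day.
Travel time t = L / v = 2350 / 0.2365 = 9935 days = 27.20 years.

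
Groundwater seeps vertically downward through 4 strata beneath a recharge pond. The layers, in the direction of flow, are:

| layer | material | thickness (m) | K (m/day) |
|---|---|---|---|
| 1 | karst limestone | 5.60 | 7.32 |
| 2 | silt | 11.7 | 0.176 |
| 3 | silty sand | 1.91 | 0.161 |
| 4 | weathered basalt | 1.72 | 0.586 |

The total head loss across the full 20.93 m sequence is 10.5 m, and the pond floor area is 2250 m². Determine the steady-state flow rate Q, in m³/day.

Flow is perpendicular to layering, so the layers act in series and the equivalent K is the thickness-weighted harmonic mean.
Total thickness L = 5.60 + 11.7 + 1.91 + 1.72 = 20.93 m.
Σ(b_i/K_i) = 5.60/7.32 + 11.7/0.176 + 1.91/0.161 + 1.72/0.586 = 82.04 d.
K_eq = L / Σ(b_i/K_i) = 20.93 / 82.04 = 0.2551 m/day.
Q = K_eq · A · (Δh/L) = 0.2551 × 2250 × (10.5/20.93) = 288.0 m³/day.

288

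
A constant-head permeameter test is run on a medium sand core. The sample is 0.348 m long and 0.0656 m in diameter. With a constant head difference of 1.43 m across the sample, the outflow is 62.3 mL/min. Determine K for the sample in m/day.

6.46

Cross-sectional area A = π·(d/2)² = π × (0.0656/2)² = 0.003380 m².
Convert discharge: 62.3 mL/min = 1.038e-06 m³/s.
Darcy's law rearranged: K = Q·L / (A·Δh) = 1.038e-06 × 0.348 / (0.003380 × 1.43) = 7.476e-05 m/s = 6.459 m/day.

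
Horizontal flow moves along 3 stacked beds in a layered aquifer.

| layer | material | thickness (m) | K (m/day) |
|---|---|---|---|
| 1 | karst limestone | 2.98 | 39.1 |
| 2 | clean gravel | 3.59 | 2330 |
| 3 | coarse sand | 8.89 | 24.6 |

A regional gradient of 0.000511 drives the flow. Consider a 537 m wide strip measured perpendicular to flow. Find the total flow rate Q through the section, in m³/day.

Flow is parallel to layering, so each bed carries its own Darcy discharge and the transmissivities add.
Σ(K_i·b_i) = 39.1×2.98 + 2330×3.59 + 24.6×8.89 = 8700 m²/day.
Hydraulic gradient i = 0.000511.
Q = Σ(K_i·b_i) · W · i = 8700 × 537 × 0.0005110 = 2387 m³/day.

2390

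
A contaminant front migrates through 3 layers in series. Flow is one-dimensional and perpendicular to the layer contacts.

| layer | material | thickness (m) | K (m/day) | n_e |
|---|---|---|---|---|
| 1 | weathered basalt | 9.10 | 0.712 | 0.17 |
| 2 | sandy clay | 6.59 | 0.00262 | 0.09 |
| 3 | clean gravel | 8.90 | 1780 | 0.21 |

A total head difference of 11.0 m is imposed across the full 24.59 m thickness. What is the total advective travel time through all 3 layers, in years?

2.52

With flow normal to the layers, continuity requires the same specific discharge q through every layer.
Σ(b_i/K_i) = 9.10/0.712 + 6.59/0.00262 + 8.90/1780 = 2528 d.
q = Δh / Σ(b_i/K_i) = 11.0 / 2528 = 0.004351 m/day.
In each layer the seepage velocity is v_i = q/n_i, so the layer transit time is t_i = b_i·n_i / q:
  layer 1 (weathered basalt): t_1 = 9.10 × 0.17 / 0.004351 = 355.5 d
  layer 2 (sandy clay): t_2 = 6.59 × 0.09 / 0.004351 = 136.3 d
  layer 3 (clean gravel): t_3 = 8.90 × 0.21 / 0.004351 = 429.5 d
Total t = Σ t_i = 921.4 days = 2.523 years.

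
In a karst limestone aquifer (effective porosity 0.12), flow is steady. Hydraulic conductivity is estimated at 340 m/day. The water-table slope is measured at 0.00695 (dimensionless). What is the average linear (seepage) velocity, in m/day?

Hydraulic gradient i = 0.00695.
Darcy flux q = K · i = 340.0 × 0.006950 = 2.363 m/day.
Seepage velocity v = q / n_e = 2.363 / 0.12 = 19.69 m/day.

19.7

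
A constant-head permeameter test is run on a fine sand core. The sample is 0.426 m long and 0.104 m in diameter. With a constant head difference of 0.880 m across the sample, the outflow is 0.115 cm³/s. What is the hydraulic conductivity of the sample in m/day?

Cross-sectional area A = π·(d/2)² = π × (0.104/2)² = 0.008495 m².
Convert discharge: 0.115 cm³/s = 1.150e-07 m³/s.
Darcy's law rearranged: K = Q·L / (A·Δh) = 1.150e-07 × 0.426 / (0.008495 × 0.880) = 6.553e-06 m/s = 0.5662 m/day.

0.566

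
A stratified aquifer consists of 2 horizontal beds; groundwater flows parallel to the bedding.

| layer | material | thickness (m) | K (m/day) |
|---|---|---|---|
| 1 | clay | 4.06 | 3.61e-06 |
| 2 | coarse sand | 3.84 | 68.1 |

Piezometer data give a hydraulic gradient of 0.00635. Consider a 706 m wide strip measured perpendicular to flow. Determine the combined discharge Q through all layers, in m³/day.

1170

Flow is parallel to layering, so each bed carries its own Darcy discharge and the transmissivities add.
Σ(K_i·b_i) = 3.61e-06×4.06 + 68.1×3.84 = 261.5 m²/day.
Hydraulic gradient i = 0.00635.
Q = Σ(K_i·b_i) · W · i = 261.5 × 706 × 0.006350 = 1172 m³/day.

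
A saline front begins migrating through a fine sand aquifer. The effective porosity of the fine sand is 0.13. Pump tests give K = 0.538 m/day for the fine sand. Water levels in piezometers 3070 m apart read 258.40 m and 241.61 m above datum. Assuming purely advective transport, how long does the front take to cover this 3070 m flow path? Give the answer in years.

Hydraulic gradient i = (258.40 − 241.61) / 3070 = 16.79 / 3070 = 0.005469.
Darcy flux q = K · i = 0.5380 × 0.005469 = 0.002942 m/day.
Seepage velocity v = q / n_e = 0.002942 / 0.13 = 0.02263 m/day.
Travel time t = L / v = 3070 / 0.02263 = 1.356e+05 days = 371.4 years.

371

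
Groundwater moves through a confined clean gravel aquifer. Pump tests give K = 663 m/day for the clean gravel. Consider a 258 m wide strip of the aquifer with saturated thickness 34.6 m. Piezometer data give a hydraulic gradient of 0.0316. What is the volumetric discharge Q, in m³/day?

187000

Cross-sectional area A = 258 × 34.6 = 8927 m².
Hydraulic gradient i = 0.0316.
Darcy's law: Q = K · A · i = 663.0 × 8927 × 0.03160 = 1.870e+05 m³/day.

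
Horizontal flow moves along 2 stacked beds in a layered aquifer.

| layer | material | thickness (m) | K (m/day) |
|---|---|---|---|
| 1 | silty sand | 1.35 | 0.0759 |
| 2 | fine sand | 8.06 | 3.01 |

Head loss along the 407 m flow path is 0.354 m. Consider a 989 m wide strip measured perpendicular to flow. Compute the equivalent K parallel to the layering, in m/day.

Flow is parallel to layering, so each bed carries its own Darcy discharge and the transmissivities add.
Σ(K_i·b_i) = 0.0759×1.35 + 3.01×8.06 = 24.36 m²/day.
Total thickness b = 9.410 m, so K_eq = Σ(K_i·b_i)/b = 2.589 m/day.

2.59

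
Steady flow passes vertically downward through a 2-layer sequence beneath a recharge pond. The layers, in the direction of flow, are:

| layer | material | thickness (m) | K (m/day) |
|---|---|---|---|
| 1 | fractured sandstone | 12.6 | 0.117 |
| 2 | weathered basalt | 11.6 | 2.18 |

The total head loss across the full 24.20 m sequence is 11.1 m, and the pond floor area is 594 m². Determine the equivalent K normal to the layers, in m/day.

0.214

Flow is perpendicular to layering, so the layers act in series and the equivalent K is the thickness-weighted harmonic mean.
Total thickness L = 12.6 + 11.6 = 24.20 m.
Σ(b_i/K_i) = 12.6/0.117 + 11.6/2.18 = 113.0 d.
K_eq = L / Σ(b_i/K_i) = 24.20 / 113.0 = 0.2141 m/day.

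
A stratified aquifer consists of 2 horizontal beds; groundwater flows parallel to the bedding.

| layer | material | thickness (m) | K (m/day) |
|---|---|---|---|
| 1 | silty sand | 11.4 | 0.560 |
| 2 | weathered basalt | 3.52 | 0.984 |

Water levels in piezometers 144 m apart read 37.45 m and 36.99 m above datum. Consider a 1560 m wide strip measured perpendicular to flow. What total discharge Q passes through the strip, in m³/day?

Flow is parallel to layering, so each bed carries its own Darcy discharge and the transmissivities add.
Σ(K_i·b_i) = 0.560×11.4 + 0.984×3.52 = 9.848 m²/day.
Hydraulic gradient i = (37.45 − 36.99) / 144 = 0.46 / 144 = 0.003194.
Q = Σ(K_i·b_i) · W · i = 9.848 × 1560 × 0.003194 = 49.07 m³/day.

49.1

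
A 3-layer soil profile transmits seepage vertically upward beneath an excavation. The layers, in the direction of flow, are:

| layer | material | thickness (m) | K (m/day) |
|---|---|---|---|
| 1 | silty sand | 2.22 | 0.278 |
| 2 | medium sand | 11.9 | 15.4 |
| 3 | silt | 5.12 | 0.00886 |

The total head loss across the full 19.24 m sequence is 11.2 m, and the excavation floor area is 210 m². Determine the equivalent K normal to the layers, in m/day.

0.0328

Flow is perpendicular to layering, so the layers act in series and the equivalent K is the thickness-weighted harmonic mean.
Total thickness L = 2.22 + 11.9 + 5.12 = 19.24 m.
Σ(b_i/K_i) = 2.22/0.278 + 11.9/15.4 + 5.12/0.00886 = 586.6 d.
K_eq = L / Σ(b_i/K_i) = 19.24 / 586.6 = 0.03280 m/day.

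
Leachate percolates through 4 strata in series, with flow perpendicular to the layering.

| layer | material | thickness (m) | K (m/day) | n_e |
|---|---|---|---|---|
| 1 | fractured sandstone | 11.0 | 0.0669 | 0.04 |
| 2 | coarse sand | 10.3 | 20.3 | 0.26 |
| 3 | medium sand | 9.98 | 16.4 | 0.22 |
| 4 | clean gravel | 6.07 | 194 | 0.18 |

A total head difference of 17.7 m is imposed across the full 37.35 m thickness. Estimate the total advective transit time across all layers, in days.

With flow normal to the layers, continuity requires the same specific discharge q through every layer.
Σ(b_i/K_i) = 11.0/0.0669 + 10.3/20.3 + 9.98/16.4 + 6.07/194 = 165.6 d.
q = Δh / Σ(b_i/K_i) = 17.7 / 165.6 = 0.1069 m/day.
In each layer the seepage velocity is v_i = q/n_i, so the layer transit time is t_i = b_i·n_i / q:
  layer 1 (fractured sandstone): t_1 = 11.0 × 0.04 / 0.1069 = 4.116 d
  layer 2 (coarse sand): t_2 = 10.3 × 0.26 / 0.1069 = 25.05 d
  layer 3 (medium sand): t_3 = 9.98 × 0.22 / 0.1069 = 20.54 d
  layer 4 (clean gravel): t_4 = 6.07 × 0.18 / 0.1069 = 10.22 d
Total t = Σ t_i = 59.93 days.

59.9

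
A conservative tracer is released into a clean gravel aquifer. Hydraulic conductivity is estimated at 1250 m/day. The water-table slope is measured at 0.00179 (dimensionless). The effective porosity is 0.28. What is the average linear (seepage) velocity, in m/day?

7.99

Hydraulic gradient i = 0.00179.
Darcy flux q = K · i = 1250 × 0.001790 = 2.237 m/day.
Seepage velocity v = q / n_e = 2.237 / 0.28 = 7.991 m/day.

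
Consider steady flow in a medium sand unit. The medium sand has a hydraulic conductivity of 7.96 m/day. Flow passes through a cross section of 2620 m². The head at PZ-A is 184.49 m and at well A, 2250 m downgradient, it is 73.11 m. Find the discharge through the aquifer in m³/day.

1030

Hydraulic gradient i = (184.49 − 73.11) / 2250 = 111.38 / 2250 = 0.04950.
Darcy's law: Q = K · A · i = 7.960 × 2620 × 0.04950 = 1032 m³/day.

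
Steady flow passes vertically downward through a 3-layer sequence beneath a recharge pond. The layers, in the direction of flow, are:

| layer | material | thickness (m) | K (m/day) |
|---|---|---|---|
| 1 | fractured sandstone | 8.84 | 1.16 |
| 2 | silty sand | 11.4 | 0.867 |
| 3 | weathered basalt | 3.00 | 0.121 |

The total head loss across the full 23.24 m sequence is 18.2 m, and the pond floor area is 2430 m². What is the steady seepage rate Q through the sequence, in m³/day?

971

Flow is perpendicular to layering, so the layers act in series and the equivalent K is the thickness-weighted harmonic mean.
Total thickness L = 8.84 + 11.4 + 3.00 = 23.24 m.
Σ(b_i/K_i) = 8.84/1.16 + 11.4/0.867 + 3.00/0.121 = 45.56 d.
K_eq = L / Σ(b_i/K_i) = 23.24 / 45.56 = 0.5101 m/day.
Q = K_eq · A · (Δh/L) = 0.5101 × 2430 × (18.2/23.24) = 970.7 m³/day.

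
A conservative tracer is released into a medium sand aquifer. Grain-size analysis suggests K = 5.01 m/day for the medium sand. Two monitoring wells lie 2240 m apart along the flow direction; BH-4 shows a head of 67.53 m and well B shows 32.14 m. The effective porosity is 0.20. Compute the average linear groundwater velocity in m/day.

Hydraulic gradient i = (67.53 − 32.14) / 2240 = 35.39 / 2240 = 0.01580.
Darcy flux q = K · i = 5.010 × 0.01580 = 0.07915 m/day.
Seepage velocity v = q / n_e = 0.07915 / 0.20 = 0.3958 m/day.

0.396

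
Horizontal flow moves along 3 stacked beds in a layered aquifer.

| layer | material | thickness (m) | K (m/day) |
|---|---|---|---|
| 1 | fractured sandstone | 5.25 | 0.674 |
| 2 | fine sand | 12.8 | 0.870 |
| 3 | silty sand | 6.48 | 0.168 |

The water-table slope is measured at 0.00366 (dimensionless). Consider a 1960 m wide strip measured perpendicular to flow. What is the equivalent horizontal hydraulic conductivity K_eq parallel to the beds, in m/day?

Flow is parallel to layering, so each bed carries its own Darcy discharge and the transmissivities add.
Σ(K_i·b_i) = 0.674×5.25 + 0.870×12.8 + 0.168×6.48 = 15.76 m²/day.
Total thickness b = 24.53 m, so K_eq = Σ(K_i·b_i)/b = 0.6426 m/day.

0.643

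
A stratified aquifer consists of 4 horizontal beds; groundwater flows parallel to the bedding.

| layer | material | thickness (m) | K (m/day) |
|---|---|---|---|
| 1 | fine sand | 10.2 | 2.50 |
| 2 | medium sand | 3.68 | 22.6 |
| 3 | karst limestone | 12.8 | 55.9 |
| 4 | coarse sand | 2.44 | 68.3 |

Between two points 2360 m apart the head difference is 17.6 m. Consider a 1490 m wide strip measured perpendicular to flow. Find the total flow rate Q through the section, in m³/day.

11000

Flow is parallel to layering, so each bed carries its own Darcy discharge and the transmissivities add.
Σ(K_i·b_i) = 2.50×10.2 + 22.6×3.68 + 55.9×12.8 + 68.3×2.44 = 990.8 m²/day.
Hydraulic gradient i = Δh / L = 17.6 / 2360 = 0.007458.
Q = Σ(K_i·b_i) · W · i = 990.8 × 1490 × 0.007458 = 11010 m³/day.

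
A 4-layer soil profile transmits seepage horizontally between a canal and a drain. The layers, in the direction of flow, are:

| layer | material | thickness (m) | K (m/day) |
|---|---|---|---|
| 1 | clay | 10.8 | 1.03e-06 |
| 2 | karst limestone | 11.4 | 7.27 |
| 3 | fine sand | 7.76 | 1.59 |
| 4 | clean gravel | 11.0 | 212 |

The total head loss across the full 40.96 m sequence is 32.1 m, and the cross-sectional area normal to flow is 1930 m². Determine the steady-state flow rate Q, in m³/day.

Flow is perpendicular to layering, so the layers act in series and the equivalent K is the thickness-weighted harmonic mean.
Total thickness L = 10.8 + 11.4 + 7.76 + 11.0 = 40.96 m.
Σ(b_i/K_i) = 10.8/1.03e-06 + 11.4/7.27 + 7.76/1.59 + 11.0/212 = 1.049e+07 d.
K_eq = L / Σ(b_i/K_i) = 40.96 / 1.049e+07 = 3.906e-06 m/day.
Q = K_eq · A · (Δh/L) = 3.906e-06 × 1930 × (32.1/40.96) = 0.005908 m³/day.

0.00591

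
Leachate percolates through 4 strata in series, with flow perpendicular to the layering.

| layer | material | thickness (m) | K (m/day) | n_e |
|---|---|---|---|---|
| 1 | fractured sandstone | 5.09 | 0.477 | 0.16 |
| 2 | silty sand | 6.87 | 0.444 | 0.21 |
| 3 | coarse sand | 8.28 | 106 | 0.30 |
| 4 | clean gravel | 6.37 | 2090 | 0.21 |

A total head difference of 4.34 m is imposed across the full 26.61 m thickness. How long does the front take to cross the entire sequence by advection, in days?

36.7

With flow normal to the layers, continuity requires the same specific discharge q through every layer.
Σ(b_i/K_i) = 5.09/0.477 + 6.87/0.444 + 8.28/106 + 6.37/2090 = 26.22 d.
q = Δh / Σ(b_i/K_i) = 4.34 / 26.22 = 0.1655 m/day.
In each layer the seepage velocity is v_i = q/n_i, so the layer transit time is t_i = b_i·n_i / q:
  layer 1 (fractured sandstone): t_1 = 5.09 × 0.16 / 0.1655 = 4.921 d
  layer 2 (silty sand): t_2 = 6.87 × 0.21 / 0.1655 = 8.718 d
  layer 3 (coarse sand): t_3 = 8.28 × 0.30 / 0.1655 = 15.01 d
  layer 4 (clean gravel): t_4 = 6.37 × 0.21 / 0.1655 = 8.083 d
Total t = Σ t_i = 36.73 days.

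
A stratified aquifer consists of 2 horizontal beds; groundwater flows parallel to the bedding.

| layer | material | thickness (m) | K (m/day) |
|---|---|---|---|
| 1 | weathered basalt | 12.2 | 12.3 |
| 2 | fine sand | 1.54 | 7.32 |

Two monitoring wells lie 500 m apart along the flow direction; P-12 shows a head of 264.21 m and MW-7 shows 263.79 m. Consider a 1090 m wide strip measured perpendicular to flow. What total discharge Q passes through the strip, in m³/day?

148

Flow is parallel to layering, so each bed carries its own Darcy discharge and the transmissivities add.
Σ(K_i·b_i) = 12.3×12.2 + 7.32×1.54 = 161.3 m²/day.
Hydraulic gradient i = (264.21 − 263.79) / 500 = 0.42 / 500 = 0.0008400.
Q = Σ(K_i·b_i) · W · i = 161.3 × 1090 × 0.0008400 = 147.7 m³/day.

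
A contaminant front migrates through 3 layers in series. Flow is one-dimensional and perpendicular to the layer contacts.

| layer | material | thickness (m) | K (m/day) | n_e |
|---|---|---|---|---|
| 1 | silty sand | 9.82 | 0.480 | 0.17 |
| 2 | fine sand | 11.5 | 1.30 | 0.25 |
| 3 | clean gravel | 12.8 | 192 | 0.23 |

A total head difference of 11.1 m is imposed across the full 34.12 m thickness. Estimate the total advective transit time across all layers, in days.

19.8

With flow normal to the layers, continuity requires the same specific discharge q through every layer.
Σ(b_i/K_i) = 9.82/0.480 + 11.5/1.30 + 12.8/192 = 29.37 d.
q = Δh / Σ(b_i/K_i) = 11.1 / 29.37 = 0.3779 m/day.
In each layer the seepage velocity is v_i = q/n_i, so the layer transit time is t_i = b_i·n_i / q:
  layer 1 (silty sand): t_1 = 9.82 × 0.17 / 0.3779 = 4.417 d
  layer 2 (fine sand): t_2 = 11.5 × 0.25 / 0.3779 = 7.607 d
  layer 3 (clean gravel): t_3 = 12.8 × 0.23 / 0.3779 = 7.790 d
Total t = Σ t_i = 19.81 days.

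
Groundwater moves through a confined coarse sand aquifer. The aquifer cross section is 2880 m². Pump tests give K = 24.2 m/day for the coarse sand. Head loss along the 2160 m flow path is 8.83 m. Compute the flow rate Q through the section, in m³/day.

Hydraulic gradient i = Δh / L = 8.83 / 2160 = 0.004088.
Darcy's law: Q = K · A · i = 24.20 × 2880 × 0.004088 = 284.9 m³/day.

285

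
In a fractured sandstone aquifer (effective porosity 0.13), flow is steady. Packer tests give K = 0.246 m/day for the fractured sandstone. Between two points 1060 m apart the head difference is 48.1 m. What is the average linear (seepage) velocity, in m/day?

0.0859

Hydraulic gradient i = Δh / L = 48.1 / 1060 = 0.04538.
Darcy flux q = K · i = 0.2460 × 0.04538 = 0.01116 m/day.
Seepage velocity v = q / n_e = 0.01116 / 0.13 = 0.08587 m/day.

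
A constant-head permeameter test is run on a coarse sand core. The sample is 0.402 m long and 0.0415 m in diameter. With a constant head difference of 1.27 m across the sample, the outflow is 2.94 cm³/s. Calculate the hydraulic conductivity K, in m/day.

59.4

Cross-sectional area A = π·(d/2)² = π × (0.0415/2)² = 0.001353 m².
Convert discharge: 2.94 cm³/s = 2.940e-06 m³/s.
Darcy's law rearranged: K = Q·L / (A·Δh) = 2.940e-06 × 0.402 / (0.001353 × 1.27) = 0.0006880 m/s = 59.44 m/day.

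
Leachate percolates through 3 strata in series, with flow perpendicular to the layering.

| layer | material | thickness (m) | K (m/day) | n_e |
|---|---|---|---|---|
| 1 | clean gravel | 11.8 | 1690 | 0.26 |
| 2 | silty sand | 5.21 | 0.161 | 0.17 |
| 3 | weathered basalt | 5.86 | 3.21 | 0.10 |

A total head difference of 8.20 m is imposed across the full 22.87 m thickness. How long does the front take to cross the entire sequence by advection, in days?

18.9

With flow normal to the layers, continuity requires the same specific discharge q through every layer.
Σ(b_i/K_i) = 11.8/1690 + 5.21/0.161 + 5.86/3.21 = 34.19 d.
q = Δh / Σ(b_i/K_i) = 8.20 / 34.19 = 0.2398 m/day.
In each layer the seepage velocity is v_i = q/n_i, so the layer transit time is t_i = b_i·n_i / q:
  layer 1 (clean gravel): t_1 = 11.8 × 0.26 / 0.2398 = 12.79 d
  layer 2 (silty sand): t_2 = 5.21 × 0.17 / 0.2398 = 3.693 d
  layer 3 (weathered basalt): t_3 = 5.86 × 0.10 / 0.2398 = 2.444 d
Total t = Σ t_i = 18.93 days.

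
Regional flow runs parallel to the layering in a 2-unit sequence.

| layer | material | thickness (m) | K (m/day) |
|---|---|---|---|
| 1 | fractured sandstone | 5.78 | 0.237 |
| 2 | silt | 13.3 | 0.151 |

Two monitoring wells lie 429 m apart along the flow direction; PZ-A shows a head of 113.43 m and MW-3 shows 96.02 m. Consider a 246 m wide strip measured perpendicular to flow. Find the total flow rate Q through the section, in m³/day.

33.7

Flow is parallel to layering, so each bed carries its own Darcy discharge and the transmissivities add.
Σ(K_i·b_i) = 0.237×5.78 + 0.151×13.3 = 3.378 m²/day.
Hydraulic gradient i = (113.43 − 96.02) / 429 = 17.41 / 429 = 0.04058.
Q = Σ(K_i·b_i) · W · i = 3.378 × 246 × 0.04058 = 33.73 m³/day.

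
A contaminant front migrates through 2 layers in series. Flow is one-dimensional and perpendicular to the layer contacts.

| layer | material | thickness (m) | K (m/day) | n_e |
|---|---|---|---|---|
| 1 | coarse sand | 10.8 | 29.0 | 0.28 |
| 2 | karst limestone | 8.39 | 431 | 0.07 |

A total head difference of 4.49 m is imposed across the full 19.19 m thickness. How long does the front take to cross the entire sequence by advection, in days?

With flow normal to the layers, continuity requires the same specific discharge q through every layer.
Σ(b_i/K_i) = 10.8/29.0 + 8.39/431 = 0.3919 d.
q = Δh / Σ(b_i/K_i) = 4.49 / 0.3919 = 11.46 m/day.
In each layer the seepage velocity is v_i = q/n_i, so the layer transit time is t_i = b_i·n_i / q:
  layer 1 (coarse sand): t_1 = 10.8 × 0.28 / 11.46 = 0.2639 d
  layer 2 (karst limestone): t_2 = 8.39 × 0.07 / 11.46 = 0.05126 d
Total t = Σ t_i = 0.3152 days.

0.315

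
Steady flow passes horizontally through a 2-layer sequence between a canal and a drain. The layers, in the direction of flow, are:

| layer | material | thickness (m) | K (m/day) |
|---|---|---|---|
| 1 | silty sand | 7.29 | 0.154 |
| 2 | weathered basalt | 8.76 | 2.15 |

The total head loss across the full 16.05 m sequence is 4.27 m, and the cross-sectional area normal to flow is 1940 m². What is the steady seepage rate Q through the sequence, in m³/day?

Flow is perpendicular to layering, so the layers act in series and the equivalent K is the thickness-weighted harmonic mean.
Total thickness L = 7.29 + 8.76 = 16.05 m.
Σ(b_i/K_i) = 7.29/0.154 + 8.76/2.15 = 51.41 d.
K_eq = L / Σ(b_i/K_i) = 16.05 / 51.41 = 0.3122 m/day.
Q = K_eq · A · (Δh/L) = 0.3122 × 1940 × (4.27/16.05) = 161.1 m³/day.

161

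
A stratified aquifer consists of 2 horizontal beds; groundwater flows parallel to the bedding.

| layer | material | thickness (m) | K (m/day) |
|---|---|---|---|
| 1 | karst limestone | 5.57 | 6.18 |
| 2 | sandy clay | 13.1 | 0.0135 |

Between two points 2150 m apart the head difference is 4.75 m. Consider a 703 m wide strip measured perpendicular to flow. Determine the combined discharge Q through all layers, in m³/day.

53.7

Flow is parallel to layering, so each bed carries its own Darcy discharge and the transmissivities add.
Σ(K_i·b_i) = 6.18×5.57 + 0.0135×13.1 = 34.60 m²/day.
Hydraulic gradient i = Δh / L = 4.75 / 2150 = 0.002209.
Q = Σ(K_i·b_i) · W · i = 34.60 × 703 × 0.002209 = 53.74 m³/day.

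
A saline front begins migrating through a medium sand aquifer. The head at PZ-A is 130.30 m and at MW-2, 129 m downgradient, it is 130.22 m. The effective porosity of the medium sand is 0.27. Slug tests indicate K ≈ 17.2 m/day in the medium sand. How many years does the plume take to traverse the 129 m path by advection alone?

8.94

Hydraulic gradient i = (130.30 − 130.22) / 129 = 0.08 / 129 = 0.0006202.
Darcy flux q = K · i = 17.20 × 0.0006202 = 0.01067 m/day.
Seepage velocity v = q / n_e = 0.01067 / 0.27 = 0.03951 m/day.
Travel time t = L / v = 129 / 0.03951 = 3265 days = 8.940 years.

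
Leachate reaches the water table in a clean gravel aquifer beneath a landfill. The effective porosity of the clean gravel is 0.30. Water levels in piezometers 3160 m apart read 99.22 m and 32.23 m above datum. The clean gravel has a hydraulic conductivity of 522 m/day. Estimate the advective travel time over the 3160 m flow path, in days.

Hydraulic gradient i = (99.22 − 32.23) / 3160 = 66.99 / 3160 = 0.02120.
Darcy flux q = K · i = 522.0 × 0.02120 = 11.07 m/day.
Seepage velocity v = q / n_e = 11.07 / 0.30 = 36.89 m/day.
Travel time t = L / v = 3160 / 36.89 = 85.67 days.

85.7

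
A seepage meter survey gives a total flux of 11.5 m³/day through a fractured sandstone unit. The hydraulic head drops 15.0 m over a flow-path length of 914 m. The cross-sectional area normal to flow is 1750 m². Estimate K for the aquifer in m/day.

0.400

Hydraulic gradient i = Δh / L = 15.0 / 914 = 0.01641.
From Q = K·A·i, K = Q / (A·i) = 11.5 / (1750 × 0.01641) = 0.4004 m/day.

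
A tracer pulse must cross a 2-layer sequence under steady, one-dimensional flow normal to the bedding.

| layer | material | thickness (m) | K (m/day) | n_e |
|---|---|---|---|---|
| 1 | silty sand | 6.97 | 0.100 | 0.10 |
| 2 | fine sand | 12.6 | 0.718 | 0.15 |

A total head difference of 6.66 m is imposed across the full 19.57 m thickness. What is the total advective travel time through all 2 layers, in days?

33.9

With flow normal to the layers, continuity requires the same specific discharge q through every layer.
Σ(b_i/K_i) = 6.97/0.100 + 12.6/0.718 = 87.25 d.
q = Δh / Σ(b_i/K_i) = 6.66 / 87.25 = 0.07633 m/day.
In each layer the seepage velocity is v_i = q/n_i, so the layer transit time is t_i = b_i·n_i / q:
  layer 1 (silty sand): t_1 = 6.97 × 0.10 / 0.07633 = 9.131 d
  layer 2 (fine sand): t_2 = 12.6 × 0.15 / 0.07633 = 24.76 d
Total t = Σ t_i = 33.89 days.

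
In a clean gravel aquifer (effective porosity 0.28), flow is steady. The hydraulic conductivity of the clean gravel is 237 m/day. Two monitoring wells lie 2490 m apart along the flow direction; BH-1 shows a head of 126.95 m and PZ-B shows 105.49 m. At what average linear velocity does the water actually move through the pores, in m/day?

Hydraulic gradient i = (126.95 − 105.49) / 2490 = 21.46 / 2490 = 0.008618.
Darcy flux q = K · i = 237.0 × 0.008618 = 2.043 m/day.
Seepage velocity v = q / n_e = 2.043 / 0.28 = 7.295 m/day.

7.29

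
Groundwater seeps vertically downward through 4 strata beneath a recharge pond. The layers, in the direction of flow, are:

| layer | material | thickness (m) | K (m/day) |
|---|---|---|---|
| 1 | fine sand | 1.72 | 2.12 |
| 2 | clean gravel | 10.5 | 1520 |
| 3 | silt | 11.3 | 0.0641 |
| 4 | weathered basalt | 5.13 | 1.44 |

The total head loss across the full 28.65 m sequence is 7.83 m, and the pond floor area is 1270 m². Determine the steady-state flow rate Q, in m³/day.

55.0

Flow is perpendicular to layering, so the layers act in series and the equivalent K is the thickness-weighted harmonic mean.
Total thickness L = 1.72 + 10.5 + 11.3 + 5.13 = 28.65 m.
Σ(b_i/K_i) = 1.72/2.12 + 10.5/1520 + 11.3/0.0641 + 5.13/1.44 = 180.7 d.
K_eq = L / Σ(b_i/K_i) = 28.65 / 180.7 = 0.1586 m/day.
Q = K_eq · A · (Δh/L) = 0.1586 × 1270 × (7.83/28.65) = 55.04 m³/day.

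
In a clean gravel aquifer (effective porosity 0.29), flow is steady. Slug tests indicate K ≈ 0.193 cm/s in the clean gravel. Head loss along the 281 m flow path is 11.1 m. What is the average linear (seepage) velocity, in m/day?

22.7

Convert K: 0.193 cm/s × 864 = 166.8 m/day.
Hydraulic gradient i = Δh / L = 11.1 / 281 = 0.03950.
Darcy flux q = K · i = 166.8 × 0.03950 = 6.587 m/day.
Seepage velocity v = q / n_e = 6.587 / 0.29 = 22.71 m/day.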